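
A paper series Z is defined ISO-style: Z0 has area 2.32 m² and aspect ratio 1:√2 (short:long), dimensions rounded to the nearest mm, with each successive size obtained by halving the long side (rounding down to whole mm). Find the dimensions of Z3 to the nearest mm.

Let Z0's short side be w mm. w · w√2 = 2.32 m² = 2,320,000 mm², so w ≈ 1280.8 mm and w√2 ≈ 1811.3 mm → Z0 = 1281 × 1811 mm.
Z1: ⌊1811/2⌋ × 1281 = 905 × 1281 mm
Z2: ⌊1281/2⌋ × 905 = 640 × 905 mm
Z3: ⌊905/2⌋ × 640 = 452 × 640 mm

452 × 640 mm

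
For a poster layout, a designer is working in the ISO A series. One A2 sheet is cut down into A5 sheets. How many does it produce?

Each ISO step halves the sheet: 1 × A2 → 2 × A3 → 4 × A4 → 8 × A5
From A2 to A5 is 3 halving steps: 2^3 = 8.

8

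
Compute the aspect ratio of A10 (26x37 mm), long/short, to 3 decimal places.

1.423

37 / 26 = 1.423
ISO 216 targets √2 ≈ 1.414; the +0.009 deviation is from mm rounding.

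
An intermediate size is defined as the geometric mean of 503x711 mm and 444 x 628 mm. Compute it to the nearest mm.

Short side: √(503 · 444) = √223332 ≈ 472.6 → 473 mm
Long side: √(711 · 628) = √446508 ≈ 668.2 → 668 mm

473 × 668 mm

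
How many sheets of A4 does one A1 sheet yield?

Each ISO step halves the sheet: 1 × A1 → 2 × A2 → 4 × A3 → 8 × A4
From A1 to A4 is 3 halving steps: 2^3 = 8.

8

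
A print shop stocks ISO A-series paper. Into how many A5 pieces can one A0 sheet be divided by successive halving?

32

A0 = 841 × 1189 mm; A5 = 148 × 210 mm.
Each halving step doubles the count; 5 steps from A0 to A5.
2^5 = 32.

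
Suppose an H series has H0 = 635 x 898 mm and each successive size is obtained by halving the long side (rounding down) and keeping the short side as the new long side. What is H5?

112 × 158 mm

H1 = 449 × 635 mm (from H0 by 1 halving).
H2: ⌊635/2⌋ × 449 = 317 × 449 mm
H3: ⌊449/2⌋ × 317 = 224 × 317 mm
H4: ⌊317/2⌋ × 224 = 158 × 224 mm
H5: ⌊224/2⌋ × 158 = 112 × 158 mm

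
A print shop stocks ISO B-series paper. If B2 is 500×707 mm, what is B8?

62 × 88 mm

B3: ⌊707/2⌋ × 500 = 353 × 500 mm
B4: ⌊500/2⌋ × 353 = 250 × 353 mm
B5: ⌊353/2⌋ × 250 = 176 × 250 mm
B6: ⌊250/2⌋ × 176 = 125 × 176 mm
B7: ⌊176/2⌋ × 125 = 88 × 125 mm
B8: ⌊125/2⌋ × 88 = 62 × 88 mm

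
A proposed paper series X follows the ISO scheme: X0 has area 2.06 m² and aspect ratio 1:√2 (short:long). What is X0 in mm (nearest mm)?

1207 × 1707 mm

Let the short side be w mm. Then w · w√2 = 2.06 m² = 2,060,000 mm².
w² = 2,060,000/√2, so w ≈ 1206.9 mm; long side = w√2 ≈ 1706.8 mm.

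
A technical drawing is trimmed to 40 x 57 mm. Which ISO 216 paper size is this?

C9 (40 × 57 mm)

Aspect ratio 57/40 ≈ 1.425 — close to the ISO √2 ≈ 1.414.
In the C-series (envelope sizes, between A and B): C9 = 40 × 57 mm.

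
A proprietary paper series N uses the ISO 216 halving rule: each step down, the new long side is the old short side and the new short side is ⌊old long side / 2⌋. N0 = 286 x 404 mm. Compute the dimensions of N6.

N1: ⌊404/2⌋ × 286 = 202 × 286 mm
N2: ⌊286/2⌋ × 202 = 143 × 202 mm
N3: ⌊202/2⌋ × 143 = 101 × 143 mm
N4: ⌊143/2⌋ × 101 = 71 × 101 mm
N5: ⌊101/2⌋ × 71 = 50 × 71 mm
N6: ⌊71/2⌋ × 50 = 35 × 50 mm

35 × 50 mm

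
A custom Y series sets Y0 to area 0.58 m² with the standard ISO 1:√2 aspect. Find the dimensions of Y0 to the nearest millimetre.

Let the short side be w mm. Then w · w√2 = 0.58 m² = 580,000 mm².
w² = 580,000/√2, so w ≈ 640.4 mm; long side = w√2 ≈ 905.7 mm.

640 × 906 mm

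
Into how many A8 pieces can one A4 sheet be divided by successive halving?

16

Each ISO step halves the sheet: 1 × A4 → 2 × A5 → 4 × A6 → 8 × A7 → …
From A4 to A8 is 4 halving steps: 2^4 = 16.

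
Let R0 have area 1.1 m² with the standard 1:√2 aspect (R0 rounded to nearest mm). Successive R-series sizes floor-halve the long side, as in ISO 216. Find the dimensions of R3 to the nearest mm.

311 × 441 mm

Let R0's short side be w mm. w · w√2 = 1.1 m² = 1,100,000 mm², so w ≈ 881.9 mm and w√2 ≈ 1247.3 mm → R0 = 882 × 1247 mm.
R1: ⌊1247/2⌋ × 882 = 623 × 882 mm
R2: ⌊882/2⌋ × 623 = 441 × 623 mm
R3: ⌊623/2⌋ × 441 = 311 × 441 mm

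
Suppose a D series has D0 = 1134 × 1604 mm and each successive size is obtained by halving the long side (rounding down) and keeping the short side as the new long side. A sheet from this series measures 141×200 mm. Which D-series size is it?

D6

D0: 1134 × 1604 mm
D1: 802 × 1134 mm
D2: 567 × 802 mm
D3: 401 × 567 mm
D4: 283 × 401 mm
D5: 200 × 283 mm
D6: 141 × 200 mm
D7: 100 × 141 mm
→ matches D6.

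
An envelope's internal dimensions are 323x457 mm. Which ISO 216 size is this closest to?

Aspect ratio 457/323 ≈ 1.415 — close to the ISO √2 ≈ 1.414.
In the C-series (envelope sizes, between A and B): C3 = 324 × 458 mm.
Off by 2 mm total — nearest standard size.

C3 (324 × 458 mm)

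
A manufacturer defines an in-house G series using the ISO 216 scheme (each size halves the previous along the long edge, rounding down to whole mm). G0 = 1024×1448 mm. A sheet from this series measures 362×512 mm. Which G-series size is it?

G3

G0: 1024 × 1448 mm
G1: 724 × 1024 mm
G2: 512 × 724 mm
G3: 362 × 512 mm
G4: 256 × 362 mm
→ matches G3.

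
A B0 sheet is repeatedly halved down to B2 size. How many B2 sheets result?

B0 = 1000 × 1414 mm; B2 = 500 × 707 mm.
Each halving step doubles the count; 2 steps from B0 to B2.
2^2 = 4.

4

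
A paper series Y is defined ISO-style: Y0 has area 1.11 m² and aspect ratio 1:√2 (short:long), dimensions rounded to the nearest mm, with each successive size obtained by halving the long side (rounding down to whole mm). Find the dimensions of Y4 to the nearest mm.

221 × 313 mm

Let Y0's short side be w mm. w · w√2 = 1.11 m² = 1,110,000 mm², so w ≈ 885.9 mm and w√2 ≈ 1252.9 mm → Y0 = 886 × 1253 mm.
Y1: ⌊1253/2⌋ × 886 = 626 × 886 mm
Y2: ⌊886/2⌋ × 626 = 443 × 626 mm
Y3: ⌊626/2⌋ × 443 = 313 × 443 mm
Y4: ⌊443/2⌋ × 313 = 221 × 313 mm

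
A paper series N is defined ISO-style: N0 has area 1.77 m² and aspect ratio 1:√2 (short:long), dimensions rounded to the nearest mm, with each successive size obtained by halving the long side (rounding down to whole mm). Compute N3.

Let N0's short side be w mm. w · w√2 = 1.77 m² = 1,770,000 mm², so w ≈ 1118.7 mm and w√2 ≈ 1582.1 mm → N0 = 1119 × 1582 mm.
N1: ⌊1582/2⌋ × 1119 = 791 × 1119 mm
N2: ⌊1119/2⌋ × 791 = 559 × 791 mm
N3: ⌊791/2⌋ × 559 = 395 × 559 mm

395 × 559 mm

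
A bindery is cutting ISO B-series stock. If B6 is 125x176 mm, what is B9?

B7: ⌊176/2⌋ × 125 = 88 × 125 mm
B8: ⌊125/2⌋ × 88 = 62 × 88 mm
B9: ⌊88/2⌋ × 62 = 44 × 62 mm

44 × 62 mm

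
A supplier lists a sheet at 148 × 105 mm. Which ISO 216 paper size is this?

Aspect ratio 148/105 ≈ 1.410 — close to the ISO √2 ≈ 1.414.
In the A-series (A0 area = 1 m²): A6 = 105 × 148 mm.

A6 (105 × 148 mm)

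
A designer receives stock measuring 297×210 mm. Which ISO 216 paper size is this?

Aspect ratio 297/210 ≈ 1.414 — close to the ISO √2 ≈ 1.414.
In the A-series (A0 area = 1 m²): A4 = 210 × 297 mm.

A4 (210 × 297 mm)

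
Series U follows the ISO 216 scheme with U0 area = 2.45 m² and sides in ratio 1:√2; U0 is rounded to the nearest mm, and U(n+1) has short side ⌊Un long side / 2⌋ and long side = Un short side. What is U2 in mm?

Let U0's short side be w mm. w · w√2 = 2.45 m² = 2,450,000 mm², so w ≈ 1316.2 mm and w√2 ≈ 1861.4 mm → U0 = 1316 × 1861 mm.
U1: ⌊1861/2⌋ × 1316 = 930 × 1316 mm
U2: ⌊1316/2⌋ × 930 = 658 × 930 mm

658 × 930 mm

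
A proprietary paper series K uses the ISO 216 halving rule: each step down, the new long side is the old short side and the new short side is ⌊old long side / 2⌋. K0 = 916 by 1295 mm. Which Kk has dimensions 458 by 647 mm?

K2

K0: 916 × 1295 mm
K1: 647 × 916 mm
K2: 458 × 647 mm
K3: 323 × 458 mm
→ matches K2.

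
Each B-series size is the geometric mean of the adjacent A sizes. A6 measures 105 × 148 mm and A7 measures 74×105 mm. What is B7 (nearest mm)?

Short side: √(105 · 74) = √7770 ≈ 88.1 → 88 mm
Long side: √(148 · 105) = √15540 ≈ 124.7 → 125 mm

88 × 125 mm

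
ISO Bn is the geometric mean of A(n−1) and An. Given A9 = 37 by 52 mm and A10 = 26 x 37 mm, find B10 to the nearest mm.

31 × 44 mm

Short side: √(37 · 26) = √962 ≈ 31.0 → 31 mm
Long side: √(52 · 37) = √1924 ≈ 43.9 → 44 mm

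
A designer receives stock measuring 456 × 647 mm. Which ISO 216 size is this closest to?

C2 (458 × 648 mm)

Aspect ratio 647/456 ≈ 1.419 — close to the ISO √2 ≈ 1.414.
In the C-series (envelope sizes, between A and B): C2 = 458 × 648 mm.
Off by 3 mm total — nearest standard size.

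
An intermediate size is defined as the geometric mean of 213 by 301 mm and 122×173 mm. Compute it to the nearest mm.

161 × 228 mm

Short side: √(213 · 122) = √25986 ≈ 161.2 → 161 mm
Long side: √(301 · 173) = √52073 ≈ 228.2 → 228 mm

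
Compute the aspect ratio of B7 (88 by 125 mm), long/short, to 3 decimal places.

125 / 88 = 1.420
ISO 216 targets √2 ≈ 1.414; the +0.006 deviation is from mm rounding.

1.420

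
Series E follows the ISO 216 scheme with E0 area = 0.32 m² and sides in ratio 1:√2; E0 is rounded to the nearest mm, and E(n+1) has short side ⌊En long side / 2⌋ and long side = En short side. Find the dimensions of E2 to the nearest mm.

238 × 336 mm

Let E0's short side be w mm. w · w√2 = 0.32 m² = 320,000 mm², so w ≈ 475.7 mm and w√2 ≈ 672.7 mm → E0 = 476 × 673 mm.
E1: ⌊673/2⌋ × 476 = 336 × 476 mm
E2: ⌊476/2⌋ × 336 = 238 × 336 mm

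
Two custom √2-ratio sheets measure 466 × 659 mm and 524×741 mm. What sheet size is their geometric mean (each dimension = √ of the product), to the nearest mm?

494 × 699 mm

Short side: √(466 · 524) = √244184 ≈ 494.1 → 494 mm
Long side: √(659 · 741) = √488319 ≈ 698.8 → 699 mm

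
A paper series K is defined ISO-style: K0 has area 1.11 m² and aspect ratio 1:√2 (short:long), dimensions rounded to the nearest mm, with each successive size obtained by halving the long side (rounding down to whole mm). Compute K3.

313 × 443 mm

Let K0's short side be w mm. w · w√2 = 1.11 m² = 1,110,000 mm², so w ≈ 885.9 mm and w√2 ≈ 1252.9 mm → K0 = 886 × 1253 mm.
K1: ⌊1253/2⌋ × 886 = 626 × 886 mm
K2: ⌊886/2⌋ × 626 = 443 × 626 mm
K3: ⌊626/2⌋ × 443 = 313 × 443 mm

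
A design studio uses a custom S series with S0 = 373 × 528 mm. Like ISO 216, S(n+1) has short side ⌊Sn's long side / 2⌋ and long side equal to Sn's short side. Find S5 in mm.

S1: ⌊528/2⌋ × 373 = 264 × 373 mm
S2: ⌊373/2⌋ × 264 = 186 × 264 mm
S3: ⌊264/2⌋ × 186 = 132 × 186 mm
S4: ⌊186/2⌋ × 132 = 93 × 132 mm
S5: ⌊132/2⌋ × 93 = 66 × 93 mm

66 × 93 mm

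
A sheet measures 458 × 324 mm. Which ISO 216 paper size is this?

C3 (324 × 458 mm)

Aspect ratio 458/324 ≈ 1.414 — close to the ISO √2 ≈ 1.414.
In the C-series (envelope sizes, between A and B): C3 = 324 × 458 mm.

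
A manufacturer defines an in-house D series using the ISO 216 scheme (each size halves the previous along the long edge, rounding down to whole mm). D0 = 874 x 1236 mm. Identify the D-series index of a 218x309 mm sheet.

D0: 874 × 1236 mm
D1: 618 × 874 mm
D2: 437 × 618 mm
D3: 309 × 437 mm
D4: 218 × 309 mm
D5: 154 × 218 mm
→ matches D4.

D4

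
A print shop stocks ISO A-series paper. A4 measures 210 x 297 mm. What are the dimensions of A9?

37 × 52 mm

A5: ⌊297/2⌋ × 210 = 148 × 210 mm
A6: ⌊210/2⌋ × 148 = 105 × 148 mm
A7: ⌊148/2⌋ × 105 = 74 × 105 mm
A8: ⌊105/2⌋ × 74 = 52 × 74 mm
A9: ⌊74/2⌋ × 52 = 37 × 52 mm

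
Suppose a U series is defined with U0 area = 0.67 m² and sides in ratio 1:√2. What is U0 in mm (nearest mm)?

688 × 973 mm

Let the short side be w mm. Then w · w√2 = 0.67 m² = 670,000 mm².
w² = 670,000/√2, so w ≈ 688.3 mm; long side = w√2 ≈ 973.4 mm.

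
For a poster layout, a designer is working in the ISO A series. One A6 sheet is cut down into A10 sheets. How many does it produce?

A6 = 105 × 148 mm; A10 = 26 × 37 mm.
Each halving step doubles the count; 4 steps from A6 to A10.
2^4 = 16.

16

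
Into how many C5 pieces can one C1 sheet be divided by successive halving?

16

Each ISO step halves the sheet: 1 × C1 → 2 × C2 → 4 × C3 → 8 × C4 → …
From C1 to C5 is 4 halving steps: 2^4 = 16.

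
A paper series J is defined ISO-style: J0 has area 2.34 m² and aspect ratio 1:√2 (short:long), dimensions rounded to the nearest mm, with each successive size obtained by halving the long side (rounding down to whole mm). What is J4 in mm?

Let J0's short side be w mm. w · w√2 = 2.34 m² = 2,340,000 mm², so w ≈ 1286.3 mm and w√2 ≈ 1819.1 mm → J0 = 1286 × 1819 mm.
J1: ⌊1819/2⌋ × 1286 = 909 × 1286 mm
J2: ⌊1286/2⌋ × 909 = 643 × 909 mm
J3: ⌊909/2⌋ × 643 = 454 × 643 mm
J4: ⌊643/2⌋ × 454 = 321 × 454 mm

321 × 454 mm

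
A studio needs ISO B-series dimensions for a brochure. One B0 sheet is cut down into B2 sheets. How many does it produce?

4

Each ISO step halves the sheet: 1 × B0 → 2 × B1 → 4 × B2
From B0 to B2 is 2 halving steps: 2^2 = 4.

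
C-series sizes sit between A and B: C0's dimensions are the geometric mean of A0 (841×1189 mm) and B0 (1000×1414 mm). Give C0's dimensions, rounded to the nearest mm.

917 × 1297 mm

Short: √(841 · 1000) = √841000 ≈ 917.1 mm.
Long: √(1189 · 1414) = √1681246 ≈ 1296.6 mm.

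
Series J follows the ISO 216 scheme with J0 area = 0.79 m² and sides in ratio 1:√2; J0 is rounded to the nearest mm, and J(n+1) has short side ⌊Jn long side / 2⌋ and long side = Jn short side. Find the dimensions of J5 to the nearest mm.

Let J0's short side be w mm. w · w√2 = 0.79 m² = 790,000 mm², so w ≈ 747.4 mm and w√2 ≈ 1057.0 mm → J0 = 747 × 1057 mm.
J1: ⌊1057/2⌋ × 747 = 528 × 747 mm
J2: ⌊747/2⌋ × 528 = 373 × 528 mm
J3: ⌊528/2⌋ × 373 = 264 × 373 mm
J4: ⌊373/2⌋ × 264 = 186 × 264 mm
J5: ⌊264/2⌋ × 186 = 132 × 186 mm

132 × 186 mm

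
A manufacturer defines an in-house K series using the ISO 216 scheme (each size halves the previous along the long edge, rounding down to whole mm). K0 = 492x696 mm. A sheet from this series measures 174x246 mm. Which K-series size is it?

K3

K0: 492 × 696 mm
K1: 348 × 492 mm
K2: 246 × 348 mm
K3: 174 × 246 mm
K4: 123 × 174 mm
→ matches K3.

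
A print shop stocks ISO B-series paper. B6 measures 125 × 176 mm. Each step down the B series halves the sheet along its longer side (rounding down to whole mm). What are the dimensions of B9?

B7: ⌊176/2⌋ × 125 = 88 × 125 mm
B8: ⌊125/2⌋ × 88 = 62 × 88 mm
B9: ⌊88/2⌋ × 62 = 44 × 62 mm

44 × 62 mm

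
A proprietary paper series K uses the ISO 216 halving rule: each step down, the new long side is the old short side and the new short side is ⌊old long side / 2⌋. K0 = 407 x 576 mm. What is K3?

144 × 203 mm

K1: ⌊576/2⌋ × 407 = 288 × 407 mm
K2: ⌊407/2⌋ × 288 = 203 × 288 mm
K3: ⌊288/2⌋ × 203 = 144 × 203 mm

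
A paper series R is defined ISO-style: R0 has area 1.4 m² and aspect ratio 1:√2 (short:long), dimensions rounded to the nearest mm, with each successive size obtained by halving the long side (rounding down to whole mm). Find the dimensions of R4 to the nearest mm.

248 × 351 mm

Let R0's short side be w mm. w · w√2 = 1.4 m² = 1,400,000 mm², so w ≈ 995.0 mm and w√2 ≈ 1407.1 mm → R0 = 995 × 1407 mm.
R1: ⌊1407/2⌋ × 995 = 703 × 995 mm
R2: ⌊995/2⌋ × 703 = 497 × 703 mm
R3: ⌊703/2⌋ × 497 = 351 × 497 mm
R4: ⌊497/2⌋ × 351 = 248 × 351 mm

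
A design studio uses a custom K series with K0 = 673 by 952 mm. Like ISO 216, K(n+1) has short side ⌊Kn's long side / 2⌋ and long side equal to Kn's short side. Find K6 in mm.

84 × 119 mm

K1: ⌊952/2⌋ × 673 = 476 × 673 mm
K2: ⌊673/2⌋ × 476 = 336 × 476 mm
K3: ⌊476/2⌋ × 336 = 238 × 336 mm
K4: ⌊336/2⌋ × 238 = 168 × 238 mm
K5: ⌊238/2⌋ × 168 = 119 × 168 mm
K6: ⌊168/2⌋ × 119 = 84 × 119 mm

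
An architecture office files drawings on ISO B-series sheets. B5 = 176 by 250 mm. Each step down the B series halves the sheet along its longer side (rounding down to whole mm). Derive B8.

62 × 88 mm

B6: ⌊250/2⌋ × 176 = 125 × 176 mm
B7: ⌊176/2⌋ × 125 = 88 × 125 mm
B8: ⌊125/2⌋ × 88 = 62 × 88 mm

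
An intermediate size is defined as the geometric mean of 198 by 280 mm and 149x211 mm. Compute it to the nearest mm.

172 × 243 mm

Short side: √(198 · 149) = √29502 ≈ 171.8 → 172 mm
Long side: √(280 · 211) = √59080 ≈ 243.1 → 243 mm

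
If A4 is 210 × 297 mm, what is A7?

A5: ⌊297/2⌋ × 210 = 148 × 210 mm
A6: ⌊210/2⌋ × 148 = 105 × 148 mm
A7: ⌊148/2⌋ × 105 = 74 × 105 mm

74 × 105 mm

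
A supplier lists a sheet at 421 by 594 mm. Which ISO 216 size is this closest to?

A2 (420 × 594 mm)

Aspect ratio 594/421 ≈ 1.411 — close to the ISO √2 ≈ 1.414.
In the A-series (A0 area = 1 m²): A2 = 420 × 594 mm.
Off by 1 mm total — nearest standard size.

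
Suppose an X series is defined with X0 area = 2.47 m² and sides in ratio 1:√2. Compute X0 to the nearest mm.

1322 × 1869 mm

Let the short side be w mm. Then w · w√2 = 2.47 m² = 2,470,000 mm².
w² = 2,470,000/√2, so w ≈ 1321.6 mm; long side = w√2 ≈ 1869.0 mm.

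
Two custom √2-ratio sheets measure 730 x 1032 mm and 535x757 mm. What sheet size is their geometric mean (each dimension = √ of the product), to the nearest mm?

625 × 884 mm

Short side: √(730 · 535) = √390550 ≈ 624.9 → 625 mm
Long side: √(1032 · 757) = √781224 ≈ 883.9 → 884 mm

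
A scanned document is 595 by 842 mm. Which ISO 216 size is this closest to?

A1 (594 × 841 mm)

Aspect ratio 842/595 ≈ 1.415 — close to the ISO √2 ≈ 1.414.
In the A-series (A0 area = 1 m²): A1 = 594 × 841 mm.
Off by 2 mm total — nearest standard size.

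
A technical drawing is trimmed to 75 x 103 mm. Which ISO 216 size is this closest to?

A7 (74 × 105 mm)

Aspect ratio 103/75 ≈ 1.373 (ISO target is √2 ≈ 1.414).
In the A-series (A0 area = 1 m²): A7 = 74 × 105 mm.
Off by 3 mm total — nearest standard size.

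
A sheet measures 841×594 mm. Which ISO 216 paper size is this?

Aspect ratio 841/594 ≈ 1.416 — close to the ISO √2 ≈ 1.414.
In the A-series (A0 area = 1 m²): A1 = 594 × 841 mm.

A1 (594 × 841 mm)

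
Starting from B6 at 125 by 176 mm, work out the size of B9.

B7: ⌊176/2⌋ × 125 = 88 × 125 mm
B8: ⌊125/2⌋ × 88 = 62 × 88 mm
B9: ⌊88/2⌋ × 62 = 44 × 62 mm

44 × 62 mm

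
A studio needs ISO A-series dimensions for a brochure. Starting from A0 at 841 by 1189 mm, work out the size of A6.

A1: ⌊1189/2⌋ × 841 = 594 × 841 mm
A2: ⌊841/2⌋ × 594 = 420 × 594 mm
A3: ⌊594/2⌋ × 420 = 297 × 420 mm
A4: ⌊420/2⌋ × 297 = 210 × 297 mm
A5: ⌊297/2⌋ × 210 = 148 × 210 mm
A6: ⌊210/2⌋ × 148 = 105 × 148 mm

105 × 148 mm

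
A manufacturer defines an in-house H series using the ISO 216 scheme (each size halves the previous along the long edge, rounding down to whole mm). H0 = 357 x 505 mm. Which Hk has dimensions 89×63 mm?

H0: 357 × 505 mm
H1: 252 × 357 mm
H2: 178 × 252 mm
H3: 126 × 178 mm
H4: 89 × 126 mm
H5: 63 × 89 mm
H6: 44 × 63 mm
→ matches H5.

H5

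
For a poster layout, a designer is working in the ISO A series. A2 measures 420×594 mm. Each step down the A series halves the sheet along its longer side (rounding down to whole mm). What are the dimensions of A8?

A3: ⌊594/2⌋ × 420 = 297 × 420 mm
A4: ⌊420/2⌋ × 297 = 210 × 297 mm
A5: ⌊297/2⌋ × 210 = 148 × 210 mm
A6: ⌊210/2⌋ × 148 = 105 × 148 mm
A7: ⌊148/2⌋ × 105 = 74 × 105 mm
A8: ⌊105/2⌋ × 74 = 52 × 74 mm

52 × 74 mm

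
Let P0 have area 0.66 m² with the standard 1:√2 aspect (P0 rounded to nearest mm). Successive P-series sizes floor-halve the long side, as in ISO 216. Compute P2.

Let P0's short side be w mm. w · w√2 = 0.66 m² = 660,000 mm², so w ≈ 683.1 mm and w√2 ≈ 966.1 mm → P0 = 683 × 966 mm.
P1: ⌊966/2⌋ × 683 = 483 × 683 mm
P2: ⌊683/2⌋ × 483 = 341 × 483 mm

341 × 483 mm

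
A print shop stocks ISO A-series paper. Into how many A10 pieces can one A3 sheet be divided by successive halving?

Each ISO step halves the sheet: 1 × A3 → 2 × A4 → 4 × A5 → 8 × A6 → …
From A3 to A10 is 7 halving steps: 2^7 = 128.

128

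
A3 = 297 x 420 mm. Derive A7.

A4: ⌊420/2⌋ × 297 = 210 × 297 mm
A5: ⌊297/2⌋ × 210 = 148 × 210 mm
A6: ⌊210/2⌋ × 148 = 105 × 148 mm
A7: ⌊148/2⌋ × 105 = 74 × 105 mm

74 × 105 mm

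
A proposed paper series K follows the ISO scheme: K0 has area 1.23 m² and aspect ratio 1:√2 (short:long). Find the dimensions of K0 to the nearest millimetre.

Let the short side be w mm. Then w · w√2 = 1.23 m² = 1,230,000 mm².
w² = 1,230,000/√2, so w ≈ 932.6 mm; long side = w√2 ≈ 1318.9 mm.

933 × 1319 mm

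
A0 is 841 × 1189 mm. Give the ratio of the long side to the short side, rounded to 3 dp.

1189 / 841 = 1.414
Matches √2 ≈ 1.414 — the ISO 216 defining ratio.

1.414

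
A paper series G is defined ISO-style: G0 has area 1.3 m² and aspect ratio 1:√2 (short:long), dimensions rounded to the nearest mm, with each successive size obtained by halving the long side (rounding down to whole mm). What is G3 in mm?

339 × 479 mm

Let G0's short side be w mm. w · w√2 = 1.3 m² = 1,300,000 mm², so w ≈ 958.8 mm and w√2 ≈ 1355.9 mm → G0 = 959 × 1356 mm.
G1: ⌊1356/2⌋ × 959 = 678 × 959 mm
G2: ⌊959/2⌋ × 678 = 479 × 678 mm
G3: ⌊678/2⌋ × 479 = 339 × 479 mm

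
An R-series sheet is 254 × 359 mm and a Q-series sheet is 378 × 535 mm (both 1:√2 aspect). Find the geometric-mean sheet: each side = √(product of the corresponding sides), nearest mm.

310 × 438 mm

Short side: √(254 · 378) = √96012 ≈ 309.9 → 310 mm
Long side: √(359 · 535) = √192065 ≈ 438.3 → 438 mm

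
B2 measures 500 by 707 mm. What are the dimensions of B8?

62 × 88 mm

B3: ⌊707/2⌋ × 500 = 353 × 500 mm
B4: ⌊500/2⌋ × 353 = 250 × 353 mm
B5: ⌊353/2⌋ × 250 = 176 × 250 mm
B6: ⌊250/2⌋ × 176 = 125 × 176 mm
B7: ⌊176/2⌋ × 125 = 88 × 125 mm
B8: ⌊125/2⌋ × 88 = 62 × 88 mm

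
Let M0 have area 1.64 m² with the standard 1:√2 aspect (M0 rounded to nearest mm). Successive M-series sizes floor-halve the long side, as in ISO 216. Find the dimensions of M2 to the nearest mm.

538 × 761 mm

Let M0's short side be w mm. w · w√2 = 1.64 m² = 1,640,000 mm², so w ≈ 1076.9 mm and w√2 ≈ 1522.9 mm → M0 = 1077 × 1523 mm.
M1: ⌊1523/2⌋ × 1077 = 761 × 1077 mm
M2: ⌊1077/2⌋ × 761 = 538 × 761 mm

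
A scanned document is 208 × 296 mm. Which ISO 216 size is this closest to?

A4 (210 × 297 mm)

Aspect ratio 296/208 ≈ 1.423 — close to the ISO √2 ≈ 1.414.
In the A-series (A0 area = 1 m²): A4 = 210 × 297 mm.
Off by 3 mm total — nearest standard size.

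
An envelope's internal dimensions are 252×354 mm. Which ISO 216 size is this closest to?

B4 (250 × 353 mm)

Aspect ratio 354/252 ≈ 1.405 — close to the ISO √2 ≈ 1.414.
In the B-series (B0 = 1000 × 1414 mm): B4 = 250 × 353 mm.
Off by 3 mm total — nearest standard size.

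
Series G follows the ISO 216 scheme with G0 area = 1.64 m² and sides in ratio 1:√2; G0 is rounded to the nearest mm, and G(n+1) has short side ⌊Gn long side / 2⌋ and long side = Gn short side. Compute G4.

269 × 380 mm

Let G0's short side be w mm. w · w√2 = 1.64 m² = 1,640,000 mm², so w ≈ 1076.9 mm and w√2 ≈ 1522.9 mm → G0 = 1077 × 1523 mm.
G1: ⌊1523/2⌋ × 1077 = 761 × 1077 mm
G2: ⌊1077/2⌋ × 761 = 538 × 761 mm
G3: ⌊761/2⌋ × 538 = 380 × 538 mm
G4: ⌊538/2⌋ × 380 = 269 × 380 mm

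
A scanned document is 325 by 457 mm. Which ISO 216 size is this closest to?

C3 (324 × 458 mm)

Aspect ratio 457/325 ≈ 1.406 — close to the ISO √2 ≈ 1.414.
In the C-series (envelope sizes, between A and B): C3 = 324 × 458 mm.
Off by 2 mm total — nearest standard size.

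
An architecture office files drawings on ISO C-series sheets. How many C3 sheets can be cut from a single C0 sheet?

C0 = 917 × 1297 mm; C3 = 324 × 458 mm.
Each halving step doubles the count; 3 steps from C0 to C3.
2^3 = 8.

8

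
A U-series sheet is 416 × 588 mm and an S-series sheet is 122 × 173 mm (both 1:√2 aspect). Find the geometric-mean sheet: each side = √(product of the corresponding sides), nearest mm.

Short side: √(416 · 122) = √50752 ≈ 225.3 → 225 mm
Long side: √(588 · 173) = √101724 ≈ 318.9 → 319 mm

225 × 319 mm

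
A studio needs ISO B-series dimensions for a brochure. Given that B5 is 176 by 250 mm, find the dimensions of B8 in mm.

B6: ⌊250/2⌋ × 176 = 125 × 176 mm
B7: ⌊176/2⌋ × 125 = 88 × 125 mm
B8: ⌊125/2⌋ × 88 = 62 × 88 mm

62 × 88 mm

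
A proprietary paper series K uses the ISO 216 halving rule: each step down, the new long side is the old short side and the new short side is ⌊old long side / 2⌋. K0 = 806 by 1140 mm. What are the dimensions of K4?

201 × 285 mm

K1: ⌊1140/2⌋ × 806 = 570 × 806 mm
K2: ⌊806/2⌋ × 570 = 403 × 570 mm
K3: ⌊570/2⌋ × 403 = 285 × 403 mm
K4: ⌊403/2⌋ × 285 = 201 × 285 mm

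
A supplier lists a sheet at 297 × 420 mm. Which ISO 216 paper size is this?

Aspect ratio 420/297 ≈ 1.414 — close to the ISO √2 ≈ 1.414.
In the A-series (A0 area = 1 m²): A3 = 297 × 420 mm.

A3 (297 × 420 mm)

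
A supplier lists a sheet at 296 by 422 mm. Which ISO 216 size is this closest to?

A3 (297 × 420 mm)

Aspect ratio 422/296 ≈ 1.426 — close to the ISO √2 ≈ 1.414.
In the A-series (A0 area = 1 m²): A3 = 297 × 420 mm.
Off by 3 mm total — nearest standard size.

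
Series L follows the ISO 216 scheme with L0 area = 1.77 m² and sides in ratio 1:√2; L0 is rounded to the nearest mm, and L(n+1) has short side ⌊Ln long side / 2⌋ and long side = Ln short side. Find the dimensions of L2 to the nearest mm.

559 × 791 mm

Let L0's short side be w mm. w · w√2 = 1.77 m² = 1,770,000 mm², so w ≈ 1118.7 mm and w√2 ≈ 1582.1 mm → L0 = 1119 × 1582 mm.
L1: ⌊1582/2⌋ × 1119 = 791 × 1119 mm
L2: ⌊1119/2⌋ × 791 = 559 × 791 mm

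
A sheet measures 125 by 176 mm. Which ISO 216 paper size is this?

B6 (125 × 176 mm)

Aspect ratio 176/125 ≈ 1.408 — close to the ISO √2 ≈ 1.414.
In the B-series (B0 = 1000 × 1414 mm): B6 = 125 × 176 mm.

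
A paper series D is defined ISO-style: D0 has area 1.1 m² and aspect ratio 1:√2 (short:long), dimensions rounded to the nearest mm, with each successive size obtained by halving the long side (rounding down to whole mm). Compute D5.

Let D0's short side be w mm. w · w√2 = 1.1 m² = 1,100,000 mm², so w ≈ 881.9 mm and w√2 ≈ 1247.3 mm → D0 = 882 × 1247 mm.
D1: ⌊1247/2⌋ × 882 = 623 × 882 mm
D2: ⌊882/2⌋ × 623 = 441 × 623 mm
D3: ⌊623/2⌋ × 441 = 311 × 441 mm
D4: ⌊441/2⌋ × 311 = 220 × 311 mm
D5: ⌊311/2⌋ × 220 = 155 × 220 mm

155 × 220 mm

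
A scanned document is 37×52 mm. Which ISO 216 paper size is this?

Aspect ratio 52/37 ≈ 1.405 — close to the ISO √2 ≈ 1.414.
In the A-series (A0 area = 1 m²): A9 = 37 × 52 mm.

A9 (37 × 52 mm)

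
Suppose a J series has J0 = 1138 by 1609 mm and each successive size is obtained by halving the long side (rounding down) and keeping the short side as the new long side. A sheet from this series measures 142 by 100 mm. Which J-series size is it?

J0: 1138 × 1609 mm
J1: 804 × 1138 mm
J2: 569 × 804 mm
J3: 402 × 569 mm
J4: 284 × 402 mm
J5: 201 × 284 mm
J6: 142 × 201 mm
J7: 100 × 142 mm
J8: 71 × 100 mm
→ matches J7.

J7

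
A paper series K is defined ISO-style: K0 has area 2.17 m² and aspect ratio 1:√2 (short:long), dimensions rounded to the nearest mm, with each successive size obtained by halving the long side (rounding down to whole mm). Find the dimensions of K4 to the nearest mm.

Let K0's short side be w mm. w · w√2 = 2.17 m² = 2,170,000 mm², so w ≈ 1238.7 mm and w√2 ≈ 1751.8 mm → K0 = 1239 × 1752 mm.
K1: ⌊1752/2⌋ × 1239 = 876 × 1239 mm
K2: ⌊1239/2⌋ × 876 = 619 × 876 mm
K3: ⌊876/2⌋ × 619 = 438 × 619 mm
K4: ⌊619/2⌋ × 438 = 309 × 438 mm

309 × 438 mm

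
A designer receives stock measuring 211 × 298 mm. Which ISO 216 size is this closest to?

A4 (210 × 297 mm)

Aspect ratio 298/211 ≈ 1.412 — close to the ISO √2 ≈ 1.414.
In the A-series (A0 area = 1 m²): A4 = 210 × 297 mm.
Off by 2 mm total — nearest standard size.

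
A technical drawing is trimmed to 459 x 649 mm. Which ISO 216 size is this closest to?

Aspect ratio 649/459 ≈ 1.414 — close to the ISO √2 ≈ 1.414.
In the C-series (envelope sizes, between A and B): C2 = 458 × 648 mm.
Off by 2 mm total — nearest standard size.

C2 (458 × 648 mm)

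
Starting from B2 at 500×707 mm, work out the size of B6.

125 × 176 mm

B3: ⌊707/2⌋ × 500 = 353 × 500 mm
B4: ⌊500/2⌋ × 353 = 250 × 353 mm
B5: ⌊353/2⌋ × 250 = 176 × 250 mm
B6: ⌊250/2⌋ × 176 = 125 × 176 mm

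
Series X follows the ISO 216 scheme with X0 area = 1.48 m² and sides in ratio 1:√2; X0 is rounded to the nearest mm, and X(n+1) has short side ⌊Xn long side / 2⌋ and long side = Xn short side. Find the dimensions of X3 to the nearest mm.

Let X0's short side be w mm. w · w√2 = 1.48 m² = 1,480,000 mm², so w ≈ 1023.0 mm and w√2 ≈ 1446.7 mm → X0 = 1023 × 1447 mm.
X1: ⌊1447/2⌋ × 1023 = 723 × 1023 mm
X2: ⌊1023/2⌋ × 723 = 511 × 723 mm
X3: ⌊723/2⌋ × 511 = 361 × 511 mm

361 × 511 mm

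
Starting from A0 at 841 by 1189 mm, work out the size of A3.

297 × 420 mm

A1: ⌊1189/2⌋ × 841 = 594 × 841 mm
A2: ⌊841/2⌋ × 594 = 420 × 594 mm
A3: ⌊594/2⌋ × 420 = 297 × 420 mm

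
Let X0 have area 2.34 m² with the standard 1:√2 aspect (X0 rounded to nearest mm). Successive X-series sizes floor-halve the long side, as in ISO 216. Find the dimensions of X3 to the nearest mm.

Let X0's short side be w mm. w · w√2 = 2.34 m² = 2,340,000 mm², so w ≈ 1286.3 mm and w√2 ≈ 1819.1 mm → X0 = 1286 × 1819 mm.
X1: ⌊1819/2⌋ × 1286 = 909 × 1286 mm
X2: ⌊1286/2⌋ × 909 = 643 × 909 mm
X3: ⌊909/2⌋ × 643 = 454 × 643 mm

454 × 643 mm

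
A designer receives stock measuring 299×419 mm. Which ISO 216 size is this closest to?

A3 (297 × 420 mm)

Aspect ratio 419/299 ≈ 1.401 — close to the ISO √2 ≈ 1.414.
In the A-series (A0 area = 1 m²): A3 = 297 × 420 mm.
Off by 3 mm total — nearest standard size.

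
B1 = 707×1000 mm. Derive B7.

B2: ⌊1000/2⌋ × 707 = 500 × 707 mm
B3: ⌊707/2⌋ × 500 = 353 × 500 mm
B4: ⌊500/2⌋ × 353 = 250 × 353 mm
B5: ⌊353/2⌋ × 250 = 176 × 250 mm
B6: ⌊250/2⌋ × 176 = 125 × 176 mm
B7: ⌊176/2⌋ × 125 = 88 × 125 mm

88 × 125 mm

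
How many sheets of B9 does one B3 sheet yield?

64

Each ISO step halves the sheet: 1 × B3 → 2 × B4 → 4 × B5 → 8 × B6 → …
From B3 to B9 is 6 halving steps: 2^6 = 64.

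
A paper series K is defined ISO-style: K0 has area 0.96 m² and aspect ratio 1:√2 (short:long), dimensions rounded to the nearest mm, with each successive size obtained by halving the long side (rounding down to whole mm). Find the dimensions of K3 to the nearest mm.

Let K0's short side be w mm. w · w√2 = 0.96 m² = 960,000 mm², so w ≈ 823.9 mm and w√2 ≈ 1165.2 mm → K0 = 824 × 1165 mm.
K1: ⌊1165/2⌋ × 824 = 582 × 824 mm
K2: ⌊824/2⌋ × 582 = 412 × 582 mm
K3: ⌊582/2⌋ × 412 = 291 × 412 mm

291 × 412 mm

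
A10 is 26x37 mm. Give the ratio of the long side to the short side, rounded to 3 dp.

37 / 26 = 1.423
ISO 216 targets √2 ≈ 1.414; the +0.009 deviation is from mm rounding.

1.423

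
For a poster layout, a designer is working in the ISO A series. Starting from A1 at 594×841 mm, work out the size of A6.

105 × 148 mm

A2: ⌊841/2⌋ × 594 = 420 × 594 mm
A3: ⌊594/2⌋ × 420 = 297 × 420 mm
A4: ⌊420/2⌋ × 297 = 210 × 297 mm
A5: ⌊297/2⌋ × 210 = 148 × 210 mm
A6: ⌊210/2⌋ × 148 = 105 × 148 mm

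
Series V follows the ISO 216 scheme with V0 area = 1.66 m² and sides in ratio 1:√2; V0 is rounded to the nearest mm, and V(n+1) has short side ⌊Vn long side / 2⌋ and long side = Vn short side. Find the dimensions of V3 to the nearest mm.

383 × 541 mm

Let V0's short side be w mm. w · w√2 = 1.66 m² = 1,660,000 mm², so w ≈ 1083.4 mm and w√2 ≈ 1532.2 mm → V0 = 1083 × 1532 mm.
V1: ⌊1532/2⌋ × 1083 = 766 × 1083 mm
V2: ⌊1083/2⌋ × 766 = 541 × 766 mm
V3: ⌊766/2⌋ × 541 = 383 × 541 mm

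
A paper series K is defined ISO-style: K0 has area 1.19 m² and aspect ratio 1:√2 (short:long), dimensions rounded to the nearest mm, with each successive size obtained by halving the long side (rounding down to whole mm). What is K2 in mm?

Let K0's short side be w mm. w · w√2 = 1.19 m² = 1,190,000 mm², so w ≈ 917.3 mm and w√2 ≈ 1297.3 mm → K0 = 917 × 1297 mm.
K1: ⌊1297/2⌋ × 917 = 648 × 917 mm
K2: ⌊917/2⌋ × 648 = 458 × 648 mm

458 × 648 mm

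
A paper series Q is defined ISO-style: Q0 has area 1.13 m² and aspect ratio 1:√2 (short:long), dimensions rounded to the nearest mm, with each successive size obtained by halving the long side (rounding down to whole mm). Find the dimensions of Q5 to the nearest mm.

158 × 223 mm

Let Q0's short side be w mm. w · w√2 = 1.13 m² = 1,130,000 mm², so w ≈ 893.9 mm and w√2 ≈ 1264.1 mm → Q0 = 894 × 1264 mm.
Q1: ⌊1264/2⌋ × 894 = 632 × 894 mm
Q2: ⌊894/2⌋ × 632 = 447 × 632 mm
Q3: ⌊632/2⌋ × 447 = 316 × 447 mm
Q4: ⌊447/2⌋ × 316 = 223 × 316 mm
Q5: ⌊316/2⌋ × 223 = 158 × 223 mm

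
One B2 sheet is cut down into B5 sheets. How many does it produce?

Each ISO step halves the sheet: 1 × B2 → 2 × B3 → 4 × B4 → 8 × B5
From B2 to B5 is 3 halving steps: 2^3 = 8.

8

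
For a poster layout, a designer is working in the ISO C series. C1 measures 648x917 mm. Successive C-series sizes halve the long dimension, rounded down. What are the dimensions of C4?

C2: ⌊917/2⌋ × 648 = 458 × 648 mm
C3: ⌊648/2⌋ × 458 = 324 × 458 mm
C4: ⌊458/2⌋ × 324 = 229 × 324 mm

229 × 324 mm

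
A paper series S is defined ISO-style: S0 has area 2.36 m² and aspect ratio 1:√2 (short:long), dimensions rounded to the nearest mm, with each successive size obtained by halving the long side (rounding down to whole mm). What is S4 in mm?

323 × 456 mm

Let S0's short side be w mm. w · w√2 = 2.36 m² = 2,360,000 mm², so w ≈ 1291.8 mm and w√2 ≈ 1826.9 mm → S0 = 1292 × 1827 mm.
S1: ⌊1827/2⌋ × 1292 = 913 × 1292 mm
S2: ⌊1292/2⌋ × 913 = 646 × 913 mm
S3: ⌊913/2⌋ × 646 = 456 × 646 mm
S4: ⌊646/2⌋ × 456 = 323 × 456 mm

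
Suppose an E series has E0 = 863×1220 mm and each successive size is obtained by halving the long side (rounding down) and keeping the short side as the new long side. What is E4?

215 × 305 mm

E1: ⌊1220/2⌋ × 863 = 610 × 863 mm
E2: ⌊863/2⌋ × 610 = 431 × 610 mm
E3: ⌊610/2⌋ × 431 = 305 × 431 mm
E4: ⌊431/2⌋ × 305 = 215 × 305 mm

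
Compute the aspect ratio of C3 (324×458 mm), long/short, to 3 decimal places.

1.414

458 / 324 = 1.414
Matches √2 ≈ 1.414 — the ISO 216 defining ratio.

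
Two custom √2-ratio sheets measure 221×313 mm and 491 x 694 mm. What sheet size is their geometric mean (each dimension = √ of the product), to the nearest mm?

329 × 466 mm

Short side: √(221 · 491) = √108511 ≈ 329.4 → 329 mm
Long side: √(313 · 694) = √217222 ≈ 466.1 → 466 mm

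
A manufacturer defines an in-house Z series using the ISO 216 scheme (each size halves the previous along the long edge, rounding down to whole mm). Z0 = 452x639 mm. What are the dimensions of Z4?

Z1 = 319 × 452 mm (from Z0 by 1 halving).
Z2: ⌊452/2⌋ × 319 = 226 × 319 mm
Z3: ⌊319/2⌋ × 226 = 159 × 226 mm
Z4: ⌊226/2⌋ × 159 = 113 × 159 mm

113 × 159 mm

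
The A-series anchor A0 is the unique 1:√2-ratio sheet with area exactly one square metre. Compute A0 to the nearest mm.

Let the short side be w mm. Then the long side is w√2 and w · w√2 = 10⁶ mm².
w² = 10⁶/√2, so w = 1000 / 2^(1/4) ≈ 840.9 mm; long side = 1000 · 2^(1/4) ≈ 1189.2 mm.

841 × 1189 mm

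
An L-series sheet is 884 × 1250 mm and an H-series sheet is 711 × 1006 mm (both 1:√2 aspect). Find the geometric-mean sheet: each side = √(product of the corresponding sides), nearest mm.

793 × 1121 mm

Short side: √(884 · 711) = √628524 ≈ 792.8 → 793 mm
Long side: √(1250 · 1006) = √1257500 ≈ 1121.4 → 1121 mm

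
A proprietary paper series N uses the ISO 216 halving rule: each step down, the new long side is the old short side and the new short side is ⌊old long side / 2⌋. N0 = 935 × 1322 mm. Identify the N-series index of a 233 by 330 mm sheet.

N0: 935 × 1322 mm
N1: 661 × 935 mm
N2: 467 × 661 mm
N3: 330 × 467 mm
N4: 233 × 330 mm
N5: 165 × 233 mm
→ matches N4.

N4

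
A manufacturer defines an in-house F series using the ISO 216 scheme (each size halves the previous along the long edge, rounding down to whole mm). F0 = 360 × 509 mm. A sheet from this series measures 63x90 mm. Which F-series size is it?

F5

F0: 360 × 509 mm
F1: 254 × 360 mm
F2: 180 × 254 mm
F3: 127 × 180 mm
F4: 90 × 127 mm
F5: 63 × 90 mm
F6: 45 × 63 mm
→ matches F5.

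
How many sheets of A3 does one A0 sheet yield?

8

Each ISO step halves the sheet: 1 × A0 → 2 × A1 → 4 × A2 → 8 × A3
From A0 to A3 is 3 halving steps: 2^3 = 8.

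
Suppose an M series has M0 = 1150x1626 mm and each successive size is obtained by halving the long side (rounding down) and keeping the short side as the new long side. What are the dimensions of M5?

M1 = 813 × 1150 mm (from M0 by 1 halving).
M2: ⌊1150/2⌋ × 813 = 575 × 813 mm
M3: ⌊813/2⌋ × 575 = 406 × 575 mm
M4: ⌊575/2⌋ × 406 = 287 × 406 mm
M5: ⌊406/2⌋ × 287 = 203 × 287 mm

203 × 287 mm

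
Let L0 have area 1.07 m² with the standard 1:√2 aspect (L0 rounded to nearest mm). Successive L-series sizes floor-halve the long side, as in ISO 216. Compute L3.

Let L0's short side be w mm. w · w√2 = 1.07 m² = 1,070,000 mm², so w ≈ 869.8 mm and w√2 ≈ 1230.1 mm → L0 = 870 × 1230 mm.
L1: ⌊1230/2⌋ × 870 = 615 × 870 mm
L2: ⌊870/2⌋ × 615 = 435 × 615 mm
L3: ⌊615/2⌋ × 435 = 307 × 435 mm

307 × 435 mm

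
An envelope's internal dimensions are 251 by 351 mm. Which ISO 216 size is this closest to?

Aspect ratio 351/251 ≈ 1.398 (ISO target is √2 ≈ 1.414).
In the B-series (B0 = 1000 × 1414 mm): B4 = 250 × 353 mm.
Off by 3 mm total — nearest standard size.

B4 (250 × 353 mm)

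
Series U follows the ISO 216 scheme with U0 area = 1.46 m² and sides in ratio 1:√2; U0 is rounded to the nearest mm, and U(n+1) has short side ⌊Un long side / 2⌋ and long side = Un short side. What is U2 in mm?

508 × 718 mm

Let U0's short side be w mm. w · w√2 = 1.46 m² = 1,460,000 mm², so w ≈ 1016.1 mm and w√2 ≈ 1436.9 mm → U0 = 1016 × 1437 mm.
U1: ⌊1437/2⌋ × 1016 = 718 × 1016 mm
U2: ⌊1016/2⌋ × 718 = 508 × 718 mm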